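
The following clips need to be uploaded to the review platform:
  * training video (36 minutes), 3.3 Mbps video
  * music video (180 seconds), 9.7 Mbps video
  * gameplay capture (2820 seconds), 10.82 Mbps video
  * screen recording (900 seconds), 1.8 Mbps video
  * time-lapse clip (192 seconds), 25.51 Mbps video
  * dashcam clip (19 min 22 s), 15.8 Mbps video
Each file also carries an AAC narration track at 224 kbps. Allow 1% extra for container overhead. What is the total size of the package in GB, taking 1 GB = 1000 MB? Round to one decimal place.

8.3 GB

Audio: 224 kbps = 0.224 Mbps.
training video: 3.524 Mbps × 2160 s × 1.01 = 7688.0 Mb
music video: 9.924 Mbps × 180 s × 1.01 = 1804.2 Mb
gameplay capture: 11.044 Mbps × 2820 s × 1.01 = 31455.5 Mb
screen recording: 2.024 Mbps × 900 s × 1.01 = 1839.8 Mb
time-lapse clip: 25.734 Mbps × 192 s × 1.01 = 4990.3 Mb
dashcam clip: 16.024 Mbps × 1162 s × 1.01 = 18806.1 Mb
Total: 66583.9 Mb = 8323.0 MB.
= 8.323 GB.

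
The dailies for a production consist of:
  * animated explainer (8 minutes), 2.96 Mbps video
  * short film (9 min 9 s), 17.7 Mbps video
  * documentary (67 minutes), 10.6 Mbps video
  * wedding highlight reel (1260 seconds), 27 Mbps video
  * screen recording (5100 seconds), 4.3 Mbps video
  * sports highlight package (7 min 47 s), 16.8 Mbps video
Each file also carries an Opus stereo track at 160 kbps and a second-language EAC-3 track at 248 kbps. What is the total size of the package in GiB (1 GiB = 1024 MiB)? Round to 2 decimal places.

14.25 GiB

Audio total: 160 + 248 = 408 kbps = 0.408 Mbps.
animated explainer: 3.368 Mbps × 480 s = 1616.6 Mb
short film: 18.108 Mbps × 549 s = 9941.3 Mb
documentary: 11.008 Mbps × 4020 s = 44252.2 Mb
wedding highlight reel: 27.408 Mbps × 1260 s = 34534.1 Mb
screen recording: 4.708 Mbps × 5100 s = 24010.8 Mb
sports highlight package: 17.208 Mbps × 467 s = 8036.1 Mb
Total: 122391.1 Mb = 15298.9 MB.
= 14.25 GiB.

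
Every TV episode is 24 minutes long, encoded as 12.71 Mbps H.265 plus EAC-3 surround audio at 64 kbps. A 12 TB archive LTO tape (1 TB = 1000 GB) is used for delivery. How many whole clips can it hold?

24 min = 1440 s
Audio: 64 kbps = 0.064 Mbps.
Total bitrate: 12.774 Mbps.
Per item: 12.774 Mbps × 1440 s = 18,395 Mb = 2,299 MB.
Capacity: 12 TB = 96,000,000 Mb; 5218.93 items → 5218 complete.

5218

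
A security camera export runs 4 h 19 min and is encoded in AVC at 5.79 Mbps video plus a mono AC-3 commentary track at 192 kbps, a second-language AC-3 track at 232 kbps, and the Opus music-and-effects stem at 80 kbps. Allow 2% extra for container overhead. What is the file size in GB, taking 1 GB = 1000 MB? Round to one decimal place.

12.5 GB

4 h 19 min = 259 min = 15540 s
Audio total: 192 + 232 + 80 = 504 kbps = 0.504 Mbps.
Total bitrate: 5.79 + 0.504 = 6.294 Mbps.
Stream data: 6.294 Mbps × 15540 s = 97808.8 Mb.
With 2% container overhead: ×1.02.
99,765 Mb ÷ 8 = 12,471 MB → 12.47 GB.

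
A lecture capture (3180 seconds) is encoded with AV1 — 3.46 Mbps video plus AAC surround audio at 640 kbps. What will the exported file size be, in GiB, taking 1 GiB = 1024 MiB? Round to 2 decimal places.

1.52 GiB

Audio: 640 kbps = 0.640 Mbps.
Total bitrate: 3.46 + 0.640 = 4.100 Mbps.
Stream data: 4.100 Mbps × 3180 s = 13038.0 Mb.
13,038 Mb = 1,629,750,000 bytes ÷ 1,073,741,824 = 1.518 GiB.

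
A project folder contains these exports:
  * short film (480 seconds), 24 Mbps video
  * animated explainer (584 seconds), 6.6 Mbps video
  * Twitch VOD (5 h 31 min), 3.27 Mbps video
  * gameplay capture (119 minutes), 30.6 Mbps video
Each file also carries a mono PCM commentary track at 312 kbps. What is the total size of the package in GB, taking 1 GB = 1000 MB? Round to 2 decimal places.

38.44 GB

Audio: 312 kbps = 0.312 Mbps.
short film: 24.312 Mbps × 480 s = 11669.8 Mb
animated explainer: 6.912 Mbps × 584 s = 4036.6 Mb
Twitch VOD: 3.582 Mbps × 19860 s = 71138.5 Mb
gameplay capture: 30.912 Mbps × 7140 s = 220711.7 Mb
Total: 307556.6 Mb = 38444.6 MB.
= 38.44 GB.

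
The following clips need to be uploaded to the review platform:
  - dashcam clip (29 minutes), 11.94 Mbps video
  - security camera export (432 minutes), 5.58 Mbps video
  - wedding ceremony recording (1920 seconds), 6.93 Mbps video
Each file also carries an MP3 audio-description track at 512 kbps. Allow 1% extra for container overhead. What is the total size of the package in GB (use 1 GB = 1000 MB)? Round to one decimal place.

Audio: 512 kbps = 0.512 Mbps.
dashcam clip: 12.452 Mbps × 1740 s × 1.01 = 21883.1 Mb
security camera export: 6.092 Mbps × 25920 s × 1.01 = 159483.7 Mb
wedding ceremony recording: 7.442 Mbps × 1920 s × 1.01 = 14431.5 Mb
Total: 195798.4 Mb = 24474.8 MB.
= 24.47 GB.

24.5 GB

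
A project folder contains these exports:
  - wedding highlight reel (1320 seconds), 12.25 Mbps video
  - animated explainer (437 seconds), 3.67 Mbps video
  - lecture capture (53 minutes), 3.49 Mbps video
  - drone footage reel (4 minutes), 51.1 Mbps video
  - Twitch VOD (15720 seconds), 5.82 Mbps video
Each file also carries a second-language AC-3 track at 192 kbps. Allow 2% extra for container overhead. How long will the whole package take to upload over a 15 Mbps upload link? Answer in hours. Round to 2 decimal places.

Audio: 192 kbps = 0.192 Mbps.
wedding highlight reel: 12.442 Mbps × 1320 s × 1.02 = 16751.9 Mb
animated explainer: 3.862 Mbps × 437 s × 1.02 = 1721.4 Mb
lecture capture: 3.682 Mbps × 3180 s × 1.02 = 11942.9 Mb
drone footage reel: 51.292 Mbps × 240 s × 1.02 = 12556.3 Mb
Twitch VOD: 6.012 Mbps × 15720 s × 1.02 = 96398.8 Mb
Total: 139371.4 Mb = 17421.4 MB.
At 15 Mbps: 139371.4 / 15 = 9291 s ≈ 2.58 hours.

2.58 hours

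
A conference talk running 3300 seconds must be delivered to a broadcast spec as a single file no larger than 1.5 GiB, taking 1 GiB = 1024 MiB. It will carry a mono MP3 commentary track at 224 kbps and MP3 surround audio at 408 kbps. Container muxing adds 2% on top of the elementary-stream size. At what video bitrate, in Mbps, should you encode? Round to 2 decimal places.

3.20 Mbps

Budget: 1.5 GiB = 12884.9 Mb.
Stream payload after overhead: 12884.9 / 1.02 = 12632.3 Mb.
Total bitrate budget: 12632.3 Mb / 3300 s = 3.828 Mbps.
Audio total: 224 + 408 = 632 kbps = 0.632 Mbps.
Video: 3.828 − 0.632 = 3.196 Mbps.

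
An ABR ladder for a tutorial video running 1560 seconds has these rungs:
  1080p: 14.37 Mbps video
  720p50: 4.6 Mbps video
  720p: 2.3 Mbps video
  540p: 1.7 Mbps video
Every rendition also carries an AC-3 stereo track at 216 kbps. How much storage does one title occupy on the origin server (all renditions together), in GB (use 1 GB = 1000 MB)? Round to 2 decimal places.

4.65 GB

Audio: 216 kbps = 0.216 Mbps.
Sum of rendition bitrates: (14.37+0.216) + (4.6+0.216) + (2.3+0.216) + (1.7+0.216) = 23.834 Mbps.
× 1560 s = 37,181 Mb = 4,648 MB = 4.648 GB.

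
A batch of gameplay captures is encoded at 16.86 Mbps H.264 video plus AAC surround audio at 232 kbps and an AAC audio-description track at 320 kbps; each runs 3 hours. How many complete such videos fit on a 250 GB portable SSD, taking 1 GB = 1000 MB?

10

3 h = 10800 s
Audio total: 232 + 320 = 552 kbps = 0.552 Mbps.
Total bitrate: 17.412 Mbps.
Per item: 17.412 Mbps × 10800 s = 188,050 Mb = 23,506 MB.
Capacity: 250 GB = 2,000,000 Mb; 10.64 items → 10 complete.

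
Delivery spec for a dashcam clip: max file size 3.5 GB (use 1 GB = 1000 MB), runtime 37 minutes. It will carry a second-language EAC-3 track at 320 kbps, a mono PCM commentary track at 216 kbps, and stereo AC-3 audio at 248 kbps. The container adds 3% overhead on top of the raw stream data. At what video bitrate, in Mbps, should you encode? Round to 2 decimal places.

Budget: 3.5 GB = 28000.0 Mb.
Stream payload after overhead: 28000.0 / 1.03 = 27184.5 Mb.
37 min = 2220 s
Total bitrate budget: 27184.5 Mb / 2220 s = 12.245 Mbps.
Audio total: 320 + 216 + 248 = 784 kbps = 0.784 Mbps.
Video: 12.245 − 0.784 = 11.461 Mbps.

11.46 Mbps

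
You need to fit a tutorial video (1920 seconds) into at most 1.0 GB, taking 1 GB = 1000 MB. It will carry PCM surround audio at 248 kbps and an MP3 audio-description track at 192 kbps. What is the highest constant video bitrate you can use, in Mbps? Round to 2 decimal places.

3.73 Mbps

Budget: 1.0 GB = 8000.0 Mb.
Total bitrate budget: 8000.0 Mb / 1920 s = 4.167 Mbps.
Audio total: 248 + 192 = 440 kbps = 0.440 Mbps.
Video: 4.167 − 0.440 = 3.727 Mbps.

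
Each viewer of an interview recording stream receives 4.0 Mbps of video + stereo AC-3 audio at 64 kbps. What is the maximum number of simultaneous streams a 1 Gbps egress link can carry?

Audio: 64 kbps = 0.064 Mbps.
Per-viewer media rate: 4.064 Mbps.
1 Gbps = 1,000 Mbps; 1,000 / 4.064 = 246.06 → 246 viewers.

246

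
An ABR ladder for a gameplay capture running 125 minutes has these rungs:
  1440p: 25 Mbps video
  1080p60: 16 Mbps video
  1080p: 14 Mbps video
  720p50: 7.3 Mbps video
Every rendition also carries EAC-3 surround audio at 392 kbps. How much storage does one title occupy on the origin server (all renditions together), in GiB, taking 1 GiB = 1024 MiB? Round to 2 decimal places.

125 min = 7500 s
Audio: 392 kbps = 0.392 Mbps.
Sum of rendition bitrates: (25+0.392) + (16+0.392) + (14+0.392) + (7.3+0.392) = 63.868 Mbps.
× 7500 s = 479,010 Mb = 59,876 MB = 55.76 GiB.

55.76 GiB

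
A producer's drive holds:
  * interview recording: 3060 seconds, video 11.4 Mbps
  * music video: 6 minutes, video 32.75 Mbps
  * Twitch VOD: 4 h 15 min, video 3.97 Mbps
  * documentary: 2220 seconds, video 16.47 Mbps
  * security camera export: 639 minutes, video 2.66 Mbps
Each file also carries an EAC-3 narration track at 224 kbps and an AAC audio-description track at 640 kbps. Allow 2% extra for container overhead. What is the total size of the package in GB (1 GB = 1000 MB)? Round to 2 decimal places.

Audio total: 224 + 640 = 864 kbps = 0.864 Mbps.
interview recording: 12.264 Mbps × 3060 s × 1.02 = 38278.4 Mb
music video: 33.614 Mbps × 360 s × 1.02 = 12343.1 Mb
Twitch VOD: 4.834 Mbps × 15300 s × 1.02 = 75439.4 Mb
documentary: 17.334 Mbps × 2220 s × 1.02 = 39251.1 Mb
security camera export: 3.524 Mbps × 38340 s × 1.02 = 137812.4 Mb
Total: 303124.3 Mb = 37890.5 MB.
= 37.89 GB.

37.89 GB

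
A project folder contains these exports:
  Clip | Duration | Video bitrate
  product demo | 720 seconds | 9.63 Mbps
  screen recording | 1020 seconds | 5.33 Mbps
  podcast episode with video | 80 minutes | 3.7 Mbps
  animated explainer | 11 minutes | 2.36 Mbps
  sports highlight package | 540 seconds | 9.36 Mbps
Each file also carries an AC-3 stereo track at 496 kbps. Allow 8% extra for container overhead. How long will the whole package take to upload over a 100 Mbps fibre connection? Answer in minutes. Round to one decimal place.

Audio: 496 kbps = 0.496 Mbps.
product demo: 10.126 Mbps × 720 s × 1.08 = 7874.0 Mb
screen recording: 5.826 Mbps × 1020 s × 1.08 = 6417.9 Mb
podcast episode with video: 4.196 Mbps × 4800 s × 1.08 = 21752.1 Mb
animated explainer: 2.856 Mbps × 660 s × 1.08 = 2035.8 Mb
sports highlight package: 9.856 Mbps × 540 s × 1.08 = 5748.0 Mb
Total: 43827.7 Mb = 5478.5 MB.
At 100 Mbps: 43827.7 / 100 = 438 s ≈ 7.3 minutes.

7.3 minutes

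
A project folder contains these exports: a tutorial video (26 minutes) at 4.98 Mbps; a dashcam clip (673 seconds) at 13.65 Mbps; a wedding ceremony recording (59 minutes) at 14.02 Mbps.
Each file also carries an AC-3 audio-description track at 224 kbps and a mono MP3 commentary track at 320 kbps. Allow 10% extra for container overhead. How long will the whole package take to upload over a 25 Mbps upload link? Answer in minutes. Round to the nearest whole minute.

51 minutes

Audio total: 224 + 320 = 544 kbps = 0.544 Mbps.
tutorial video: 5.524 Mbps × 1560 s × 1.10 = 9479.2 Mb
dashcam clip: 14.194 Mbps × 673 s × 1.10 = 10507.8 Mb
wedding ceremony recording: 14.564 Mbps × 3540 s × 1.10 = 56712.2 Mb
Total: 76699.2 Mb = 9587.4 MB.
At 25 Mbps: 76699.2 / 25 = 3068 s ≈ 51.1 minutes.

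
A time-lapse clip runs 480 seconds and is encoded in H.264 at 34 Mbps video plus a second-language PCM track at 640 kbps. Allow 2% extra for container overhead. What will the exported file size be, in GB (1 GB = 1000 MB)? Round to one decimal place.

Audio: 640 kbps = 0.640 Mbps.
Total bitrate: 34 + 0.640 = 34.640 Mbps.
Stream data: 34.640 Mbps × 480 s = 16627.2 Mb.
With 2% container overhead: ×1.02.
16,960 Mb ÷ 8 = 2,120 MB → 2.120 GB.

2.1 GB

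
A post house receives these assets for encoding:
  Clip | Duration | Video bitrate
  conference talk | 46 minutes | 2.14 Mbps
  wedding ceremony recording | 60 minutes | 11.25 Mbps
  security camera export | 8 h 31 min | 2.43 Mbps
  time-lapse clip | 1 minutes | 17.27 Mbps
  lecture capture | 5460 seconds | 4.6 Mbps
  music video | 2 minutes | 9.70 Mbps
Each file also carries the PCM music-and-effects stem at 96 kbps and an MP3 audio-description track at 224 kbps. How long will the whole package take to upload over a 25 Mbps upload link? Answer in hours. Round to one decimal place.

Audio total: 96 + 224 = 320 kbps = 0.320 Mbps.
conference talk: 2.460 Mbps × 2760 s = 6789.6 Mb
wedding ceremony recording: 11.570 Mbps × 3600 s = 41652.0 Mb
security camera export: 2.750 Mbps × 30660 s = 84315.0 Mb
time-lapse clip: 17.590 Mbps × 60 s = 1055.4 Mb
lecture capture: 4.920 Mbps × 5460 s = 26863.2 Mb
music video: 10.020 Mbps × 120 s = 1202.4 Mb
Total: 161877.6 Mb = 20234.7 MB.
At 25 Mbps: 161877.6 / 25 = 6475 s ≈ 1.8 hours.

1.8 hours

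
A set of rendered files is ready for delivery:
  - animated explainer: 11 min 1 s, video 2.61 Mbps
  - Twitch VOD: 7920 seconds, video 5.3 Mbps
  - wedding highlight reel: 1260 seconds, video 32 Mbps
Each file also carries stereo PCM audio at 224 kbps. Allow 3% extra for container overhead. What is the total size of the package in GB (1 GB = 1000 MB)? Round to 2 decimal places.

11.10 GB

Audio: 224 kbps = 0.224 Mbps.
animated explainer: 2.834 Mbps × 661 s × 1.03 = 1929.5 Mb
Twitch VOD: 5.524 Mbps × 7920 s × 1.03 = 45062.6 Mb
wedding highlight reel: 32.224 Mbps × 1260 s × 1.03 = 41820.3 Mb
Total: 88812.4 Mb = 11101.5 MB.
= 11.10 GB.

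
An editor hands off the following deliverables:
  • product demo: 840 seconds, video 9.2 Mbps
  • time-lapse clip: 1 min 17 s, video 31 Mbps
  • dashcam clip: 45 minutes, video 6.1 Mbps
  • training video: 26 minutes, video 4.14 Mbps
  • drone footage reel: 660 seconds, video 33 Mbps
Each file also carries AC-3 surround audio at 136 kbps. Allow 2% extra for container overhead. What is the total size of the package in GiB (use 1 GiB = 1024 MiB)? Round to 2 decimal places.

6.60 GiB

Audio: 136 kbps = 0.136 Mbps.
product demo: 9.336 Mbps × 840 s × 1.02 = 7999.1 Mb
time-lapse clip: 31.136 Mbps × 77 s × 1.02 = 2445.4 Mb
dashcam clip: 6.236 Mbps × 2700 s × 1.02 = 17173.9 Mb
training video: 4.276 Mbps × 1560 s × 1.02 = 6804.0 Mb
drone footage reel: 33.136 Mbps × 660 s × 1.02 = 22307.2 Mb
Total: 56729.6 Mb = 7091.2 MB.
= 6.604 GiB.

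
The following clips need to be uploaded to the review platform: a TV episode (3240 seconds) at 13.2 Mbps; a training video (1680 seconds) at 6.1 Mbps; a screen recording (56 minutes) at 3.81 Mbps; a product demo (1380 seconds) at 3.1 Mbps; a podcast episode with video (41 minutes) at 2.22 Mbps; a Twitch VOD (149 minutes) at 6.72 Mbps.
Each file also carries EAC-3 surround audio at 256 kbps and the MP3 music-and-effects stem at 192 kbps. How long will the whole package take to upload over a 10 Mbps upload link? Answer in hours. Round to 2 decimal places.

4.03 hours

Audio total: 256 + 192 = 448 kbps = 0.448 Mbps.
TV episode: 13.648 Mbps × 3240 s = 44219.5 Mb
training video: 6.548 Mbps × 1680 s = 11000.6 Mb
screen recording: 4.258 Mbps × 3360 s = 14306.9 Mb
product demo: 3.548 Mbps × 1380 s = 4896.2 Mb
podcast episode with video: 2.668 Mbps × 2460 s = 6563.3 Mb
Twitch VOD: 7.168 Mbps × 8940 s = 64081.9 Mb
Total: 145068.5 Mb = 18133.6 MB.
At 10 Mbps: 145068.5 / 10 = 14507 s ≈ 4.03 hours.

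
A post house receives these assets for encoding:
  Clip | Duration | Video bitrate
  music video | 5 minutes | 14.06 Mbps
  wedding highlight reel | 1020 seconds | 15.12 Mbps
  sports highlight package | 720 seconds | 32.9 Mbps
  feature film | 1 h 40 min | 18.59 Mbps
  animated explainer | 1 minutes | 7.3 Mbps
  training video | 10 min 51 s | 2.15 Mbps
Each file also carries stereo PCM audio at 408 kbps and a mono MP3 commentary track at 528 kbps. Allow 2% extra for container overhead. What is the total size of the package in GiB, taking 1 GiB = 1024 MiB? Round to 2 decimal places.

19.58 GiB

Audio total: 408 + 528 = 936 kbps = 0.936 Mbps.
music video: 14.996 Mbps × 300 s × 1.02 = 4588.8 Mb
wedding highlight reel: 16.056 Mbps × 1020 s × 1.02 = 16704.7 Mb
sports highlight package: 33.836 Mbps × 720 s × 1.02 = 24849.2 Mb
feature film: 19.526 Mbps × 6000 s × 1.02 = 119499.1 Mb
animated explainer: 8.236 Mbps × 60 s × 1.02 = 504.0 Mb
training video: 3.086 Mbps × 651 s × 1.02 = 2049.2 Mb
Total: 168194.9 Mb = 21024.4 MB.
= 19.58 GiB.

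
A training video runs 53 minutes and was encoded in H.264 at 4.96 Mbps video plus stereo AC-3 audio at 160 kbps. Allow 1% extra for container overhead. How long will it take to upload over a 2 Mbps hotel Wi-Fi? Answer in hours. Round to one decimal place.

53 min = 3180 s
Audio: 160 kbps = 0.160 Mbps.
Total bitrate: 5.120 Mbps.
File: 5.120 Mbps × 3180 s = 16281.6 Mb.
With 1% container overhead: ×1.01. → 16444.4 Mb.
At 2 Mbps: 16444.4 / 2 = 8222.2 s ≈ 2.28 hours.

2.3 hours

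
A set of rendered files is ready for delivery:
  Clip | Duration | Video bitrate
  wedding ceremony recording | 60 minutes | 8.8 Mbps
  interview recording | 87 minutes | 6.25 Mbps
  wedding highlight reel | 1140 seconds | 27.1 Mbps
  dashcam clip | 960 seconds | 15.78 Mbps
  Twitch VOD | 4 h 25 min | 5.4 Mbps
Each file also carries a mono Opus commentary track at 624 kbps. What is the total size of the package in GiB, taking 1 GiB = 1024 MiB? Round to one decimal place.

Audio: 624 kbps = 0.624 Mbps.
wedding ceremony recording: 9.424 Mbps × 3600 s = 33926.4 Mb
interview recording: 6.874 Mbps × 5220 s = 35882.3 Mb
wedding highlight reel: 27.724 Mbps × 1140 s = 31605.4 Mb
dashcam clip: 16.404 Mbps × 960 s = 15747.8 Mb
Twitch VOD: 6.024 Mbps × 15900 s = 95781.6 Mb
Total: 212943.5 Mb = 26617.9 MB.
= 24.79 GiB.

24.8 GiB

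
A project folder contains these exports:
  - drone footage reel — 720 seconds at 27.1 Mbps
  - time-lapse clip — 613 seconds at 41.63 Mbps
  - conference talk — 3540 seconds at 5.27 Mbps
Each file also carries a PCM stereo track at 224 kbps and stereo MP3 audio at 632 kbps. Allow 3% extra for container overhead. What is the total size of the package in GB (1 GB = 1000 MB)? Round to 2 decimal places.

Audio total: 224 + 632 = 856 kbps = 0.856 Mbps.
drone footage reel: 27.956 Mbps × 720 s × 1.03 = 20732.2 Mb
time-lapse clip: 42.486 Mbps × 613 s × 1.03 = 26825.2 Mb
conference talk: 6.126 Mbps × 3540 s × 1.03 = 22336.6 Mb
Total: 69894.0 Mb = 8736.8 MB.
= 8.737 GB.

8.74 GB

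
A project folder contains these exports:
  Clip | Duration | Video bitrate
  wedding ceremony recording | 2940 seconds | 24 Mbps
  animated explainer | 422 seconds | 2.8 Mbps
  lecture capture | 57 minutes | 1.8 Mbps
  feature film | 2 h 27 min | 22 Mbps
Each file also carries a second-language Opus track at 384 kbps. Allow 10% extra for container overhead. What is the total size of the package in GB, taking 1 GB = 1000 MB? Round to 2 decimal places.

Audio: 384 kbps = 0.384 Mbps.
wedding ceremony recording: 24.384 Mbps × 2940 s × 1.10 = 78857.9 Mb
animated explainer: 3.184 Mbps × 422 s × 1.10 = 1478.0 Mb
lecture capture: 2.184 Mbps × 3420 s × 1.10 = 8216.2 Mb
feature film: 22.384 Mbps × 8820 s × 1.10 = 217169.6 Mb
Total: 305721.6 Mb = 38215.2 MB.
= 38.22 GB.

38.22 GB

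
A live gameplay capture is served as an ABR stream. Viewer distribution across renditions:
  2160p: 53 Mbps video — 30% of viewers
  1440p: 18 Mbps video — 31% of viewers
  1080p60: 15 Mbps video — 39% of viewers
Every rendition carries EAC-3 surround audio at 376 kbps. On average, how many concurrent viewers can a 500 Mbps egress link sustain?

18

Audio: 376 kbps = 0.376 Mbps.
Average per-viewer bitrate: 0.30×53.376 + 0.31×18.376 + 0.39×15.376 = 27.706 Mbps.
500 Mbps = 500.0 Mbps; 500.0 / 27.706 = 18.05 → 18.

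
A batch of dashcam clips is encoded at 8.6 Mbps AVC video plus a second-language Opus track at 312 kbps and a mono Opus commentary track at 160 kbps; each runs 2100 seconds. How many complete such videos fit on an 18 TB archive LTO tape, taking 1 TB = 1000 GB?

7558

Audio total: 312 + 160 = 472 kbps = 0.472 Mbps.
Total bitrate: 9.072 Mbps.
Per item: 9.072 Mbps × 2100 s = 19,051 Mb = 2,381 MB.
Capacity: 18 TB = 144,000,000 Mb; 7558.58 items → 7558 complete.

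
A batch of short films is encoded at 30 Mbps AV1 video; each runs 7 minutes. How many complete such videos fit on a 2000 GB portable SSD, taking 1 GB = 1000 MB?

7 min = 420 s
Per item: 30.000 Mbps × 420 s = 12,600 Mb = 1,575 MB.
Capacity: 2000 GB = 16,000,000 Mb; 1269.84 items → 1269 complete.

1269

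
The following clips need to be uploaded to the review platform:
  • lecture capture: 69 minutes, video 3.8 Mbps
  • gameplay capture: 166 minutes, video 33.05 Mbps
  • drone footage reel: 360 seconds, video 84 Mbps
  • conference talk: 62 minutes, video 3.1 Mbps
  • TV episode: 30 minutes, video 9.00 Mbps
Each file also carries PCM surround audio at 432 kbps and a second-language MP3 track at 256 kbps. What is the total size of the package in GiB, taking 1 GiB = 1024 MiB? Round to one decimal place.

48.5 GiB

Audio total: 432 + 256 = 688 kbps = 0.688 Mbps.
lecture capture: 4.488 Mbps × 4140 s = 18580.3 Mb
gameplay capture: 33.738 Mbps × 9960 s = 336030.5 Mb
drone footage reel: 84.688 Mbps × 360 s = 30487.7 Mb
conference talk: 3.788 Mbps × 3720 s = 14091.4 Mb
TV episode: 9.688 Mbps × 1800 s = 17438.4 Mb
Total: 416628.2 Mb = 52078.5 MB.
= 48.50 GiB.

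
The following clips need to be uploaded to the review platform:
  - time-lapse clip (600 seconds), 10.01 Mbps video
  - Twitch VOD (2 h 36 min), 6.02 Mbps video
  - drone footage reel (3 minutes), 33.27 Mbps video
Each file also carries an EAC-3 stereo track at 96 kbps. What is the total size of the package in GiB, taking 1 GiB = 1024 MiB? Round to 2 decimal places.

8.07 GiB

Audio: 96 kbps = 0.096 Mbps.
time-lapse clip: 10.106 Mbps × 600 s = 6063.6 Mb
Twitch VOD: 6.116 Mbps × 9360 s = 57245.8 Mb
drone footage reel: 33.366 Mbps × 180 s = 6005.9 Mb
Total: 69315.2 Mb = 8664.4 MB.
= 8.069 GiB.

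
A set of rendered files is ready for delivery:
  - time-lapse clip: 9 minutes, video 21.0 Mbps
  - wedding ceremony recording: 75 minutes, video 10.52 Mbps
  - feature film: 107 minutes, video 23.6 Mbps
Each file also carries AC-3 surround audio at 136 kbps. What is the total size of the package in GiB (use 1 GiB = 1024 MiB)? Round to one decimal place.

Audio: 136 kbps = 0.136 Mbps.
time-lapse clip: 21.136 Mbps × 540 s = 11413.4 Mb
wedding ceremony recording: 10.656 Mbps × 4500 s = 47952.0 Mb
feature film: 23.736 Mbps × 6420 s = 152385.1 Mb
Total: 211750.6 Mb = 26468.8 MB.
= 24.65 GiB.

24.7 GiB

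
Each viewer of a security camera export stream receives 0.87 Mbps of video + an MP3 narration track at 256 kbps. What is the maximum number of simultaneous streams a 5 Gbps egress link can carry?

4440

Audio: 256 kbps = 0.256 Mbps.
Per-viewer media rate: 1.126 Mbps.
5 Gbps = 5,000 Mbps; 5,000 / 1.126 = 4440.50 → 4440 viewers.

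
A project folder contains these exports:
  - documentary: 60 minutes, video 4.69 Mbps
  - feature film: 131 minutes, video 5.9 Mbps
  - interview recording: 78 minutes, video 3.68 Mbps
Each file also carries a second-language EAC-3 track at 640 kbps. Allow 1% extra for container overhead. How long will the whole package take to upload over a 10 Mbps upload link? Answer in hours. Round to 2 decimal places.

Audio: 640 kbps = 0.640 Mbps.
documentary: 5.330 Mbps × 3600 s × 1.01 = 19379.9 Mb
feature film: 6.540 Mbps × 7860 s × 1.01 = 51918.4 Mb
interview recording: 4.320 Mbps × 4680 s × 1.01 = 20419.8 Mb
Total: 91718.1 Mb = 11464.8 MB.
At 10 Mbps: 91718.1 / 10 = 9172 s ≈ 2.55 hours.

2.55 hours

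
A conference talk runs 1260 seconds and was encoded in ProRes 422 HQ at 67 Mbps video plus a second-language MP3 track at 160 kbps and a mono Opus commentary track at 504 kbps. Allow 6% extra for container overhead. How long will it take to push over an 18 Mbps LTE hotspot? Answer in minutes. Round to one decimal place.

Audio total: 160 + 504 = 664 kbps = 0.664 Mbps.
Total bitrate: 67.664 Mbps.
File: 67.664 Mbps × 1260 s = 85256.6 Mb.
With 6% container overhead: ×1.06. → 90372.0 Mb.
At 18 Mbps: 90372.0 / 18 = 5020.7 s ≈ 83.7 minutes.

83.7 minutes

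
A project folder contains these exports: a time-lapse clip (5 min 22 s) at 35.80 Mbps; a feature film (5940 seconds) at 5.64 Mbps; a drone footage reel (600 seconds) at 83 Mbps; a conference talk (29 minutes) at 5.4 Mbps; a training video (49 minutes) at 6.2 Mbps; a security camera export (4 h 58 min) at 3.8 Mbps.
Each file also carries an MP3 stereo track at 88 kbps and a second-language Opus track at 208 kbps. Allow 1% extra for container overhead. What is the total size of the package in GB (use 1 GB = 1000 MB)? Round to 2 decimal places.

Audio total: 88 + 208 = 296 kbps = 0.296 Mbps.
time-lapse clip: 36.096 Mbps × 322 s × 1.01 = 11739.1 Mb
feature film: 5.936 Mbps × 5940 s × 1.01 = 35612.4 Mb
drone footage reel: 83.296 Mbps × 600 s × 1.01 = 50477.4 Mb
conference talk: 5.696 Mbps × 1740 s × 1.01 = 10010.2 Mb
training video: 6.496 Mbps × 2940 s × 1.01 = 19289.2 Mb
security camera export: 4.096 Mbps × 17880 s × 1.01 = 73968.8 Mb
Total: 201097.2 Mb = 25137.1 MB.
= 25.14 GB.

25.14 GB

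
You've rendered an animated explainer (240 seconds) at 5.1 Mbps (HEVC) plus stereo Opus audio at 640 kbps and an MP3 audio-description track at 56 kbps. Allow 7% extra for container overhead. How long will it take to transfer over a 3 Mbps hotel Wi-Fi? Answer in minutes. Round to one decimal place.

8.3 minutes

Audio total: 640 + 56 = 696 kbps = 0.696 Mbps.
Total bitrate: 5.796 Mbps.
File: 5.796 Mbps × 240 s = 1391.0 Mb.
With 7% container overhead: ×1.07. → 1488.4 Mb.
At 3 Mbps: 1488.4 / 3 = 496.1 s ≈ 8.27 minutes.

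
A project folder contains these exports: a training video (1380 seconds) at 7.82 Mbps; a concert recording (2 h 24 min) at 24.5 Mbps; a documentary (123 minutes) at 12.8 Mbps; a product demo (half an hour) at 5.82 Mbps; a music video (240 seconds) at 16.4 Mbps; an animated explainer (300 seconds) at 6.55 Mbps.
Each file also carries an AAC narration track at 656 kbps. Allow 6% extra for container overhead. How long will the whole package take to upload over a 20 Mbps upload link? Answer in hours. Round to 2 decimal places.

5.10 hours

Audio: 656 kbps = 0.656 Mbps.
training video: 8.476 Mbps × 1380 s × 1.06 = 12398.7 Mb
concert recording: 25.156 Mbps × 8640 s × 1.06 = 230388.7 Mb
documentary: 13.456 Mbps × 7380 s × 1.06 = 105263.6 Mb
product demo: 6.476 Mbps × 1800 s × 1.06 = 12356.2 Mb
music video: 17.056 Mbps × 240 s × 1.06 = 4339.0 Mb
animated explainer: 7.206 Mbps × 300 s × 1.06 = 2291.5 Mb
Total: 367037.8 Mb = 45879.7 MB.
At 20 Mbps: 367037.8 / 20 = 18352 s ≈ 5.1 hours.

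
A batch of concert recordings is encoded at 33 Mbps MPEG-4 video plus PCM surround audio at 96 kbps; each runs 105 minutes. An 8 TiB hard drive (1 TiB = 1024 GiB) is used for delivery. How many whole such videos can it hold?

105 min = 6300 s
Audio: 96 kbps = 0.096 Mbps.
Total bitrate: 33.096 Mbps.
Per item: 33.096 Mbps × 6300 s = 208,505 Mb = 26,063 MB.
Capacity: 8 TiB = 70,368,744 Mb; 337.49 items → 337 complete.

337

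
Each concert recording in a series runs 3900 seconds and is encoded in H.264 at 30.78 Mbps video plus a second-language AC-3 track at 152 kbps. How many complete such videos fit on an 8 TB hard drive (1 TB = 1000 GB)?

530

Audio: 152 kbps = 0.152 Mbps.
Total bitrate: 30.932 Mbps.
Per item: 30.932 Mbps × 3900 s = 120,635 Mb = 15,079 MB.
Capacity: 8 TB = 64,000,000 Mb; 530.53 items → 530 complete.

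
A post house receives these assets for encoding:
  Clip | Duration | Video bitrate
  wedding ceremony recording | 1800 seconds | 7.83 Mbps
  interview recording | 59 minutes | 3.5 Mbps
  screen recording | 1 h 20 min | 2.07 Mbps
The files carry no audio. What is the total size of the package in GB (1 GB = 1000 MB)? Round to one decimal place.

4.6 GB

wedding ceremony recording: 7.830 Mbps × 1800 s = 14094.0 Mb
interview recording: 3.500 Mbps × 3540 s = 12390.0 Mb
screen recording: 2.070 Mbps × 4800 s = 9936.0 Mb
Total: 36420.0 Mb = 4552.5 MB.
= 4.553 GB.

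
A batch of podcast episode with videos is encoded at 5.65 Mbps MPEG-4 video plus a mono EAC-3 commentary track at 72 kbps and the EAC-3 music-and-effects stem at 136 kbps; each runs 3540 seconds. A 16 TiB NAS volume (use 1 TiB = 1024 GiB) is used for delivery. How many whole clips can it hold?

6786

Audio total: 72 + 136 = 208 kbps = 0.208 Mbps.
Total bitrate: 5.858 Mbps.
Per item: 5.858 Mbps × 3540 s = 20,737 Mb = 2,592 MB.
Capacity: 16 TiB = 140,737,488 Mb; 6786.68 items → 6786 complete.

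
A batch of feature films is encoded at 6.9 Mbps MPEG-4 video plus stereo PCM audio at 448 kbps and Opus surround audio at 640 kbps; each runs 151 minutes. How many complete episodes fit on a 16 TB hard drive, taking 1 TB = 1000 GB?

1768

151 min = 9060 s
Audio total: 448 + 640 = 1088 kbps = 1.088 Mbps.
Total bitrate: 7.988 Mbps.
Per item: 7.988 Mbps × 9060 s = 72,371 Mb = 9,046 MB.
Capacity: 16 TB = 128,000,000 Mb; 1768.66 items → 1768 complete.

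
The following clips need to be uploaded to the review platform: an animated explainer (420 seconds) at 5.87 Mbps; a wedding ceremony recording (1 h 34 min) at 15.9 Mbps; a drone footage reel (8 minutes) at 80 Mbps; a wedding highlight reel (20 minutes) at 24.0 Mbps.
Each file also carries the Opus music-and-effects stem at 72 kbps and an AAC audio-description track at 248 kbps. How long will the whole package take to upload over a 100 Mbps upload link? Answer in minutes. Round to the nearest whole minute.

27 minutes

Audio total: 72 + 248 = 320 kbps = 0.320 Mbps.
animated explainer: 6.190 Mbps × 420 s = 2599.8 Mb
wedding ceremony recording: 16.220 Mbps × 5640 s = 91480.8 Mb
drone footage reel: 80.320 Mbps × 480 s = 38553.6 Mb
wedding highlight reel: 24.320 Mbps × 1200 s = 29184.0 Mb
Total: 161818.2 Mb = 20227.3 MB.
At 100 Mbps: 161818.2 / 100 = 1618 s ≈ 27 minutes.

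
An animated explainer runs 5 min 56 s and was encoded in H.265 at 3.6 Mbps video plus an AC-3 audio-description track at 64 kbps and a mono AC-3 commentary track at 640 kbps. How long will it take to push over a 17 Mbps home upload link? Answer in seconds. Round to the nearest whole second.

5 min 56 s = 356 s
Audio total: 64 + 640 = 704 kbps = 0.704 Mbps.
Total bitrate: 4.304 Mbps.
File: 4.304 Mbps × 356 s = 1532.2 Mb.
At 17 Mbps: 1532.2 / 17 = 90.1 s ≈ 90.1 seconds.

90 seconds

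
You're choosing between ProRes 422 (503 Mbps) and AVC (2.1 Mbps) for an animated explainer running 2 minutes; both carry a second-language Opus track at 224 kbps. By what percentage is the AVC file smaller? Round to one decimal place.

99.5%

2 min = 120 s
Audio: 224 kbps = 0.224 Mbps.
ProRes 422: 503.224 Mbps × 120 s = 60386.9 Mb = 7.548 GB.
AVC: 2.324 Mbps × 120 s = 278.9 Mb = 0.035 GB.
Reduction: (1 − 0.035/7.548) × 100 = 99.54%.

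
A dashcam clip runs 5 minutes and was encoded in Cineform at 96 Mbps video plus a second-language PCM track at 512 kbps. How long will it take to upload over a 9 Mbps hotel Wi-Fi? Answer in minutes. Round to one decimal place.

53.6 minutes

5 min = 300 s
Audio: 512 kbps = 0.512 Mbps.
Total bitrate: 96.512 Mbps.
File: 96.512 Mbps × 300 s = 28953.6 Mb.
At 9 Mbps: 28953.6 / 9 = 3217.1 s ≈ 53.6 minutes.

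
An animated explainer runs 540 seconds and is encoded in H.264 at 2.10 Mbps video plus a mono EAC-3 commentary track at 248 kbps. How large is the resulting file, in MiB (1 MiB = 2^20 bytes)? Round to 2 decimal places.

Audio: 248 kbps = 0.248 Mbps.
Total bitrate: 2.10 + 0.248 = 2.348 Mbps.
Stream data: 2.348 Mbps × 540 s = 1267.9 Mb.
1,268 Mb = 158,490,000 bytes ÷ 1,048,576 = 151.1 MiB.

151.15 MiB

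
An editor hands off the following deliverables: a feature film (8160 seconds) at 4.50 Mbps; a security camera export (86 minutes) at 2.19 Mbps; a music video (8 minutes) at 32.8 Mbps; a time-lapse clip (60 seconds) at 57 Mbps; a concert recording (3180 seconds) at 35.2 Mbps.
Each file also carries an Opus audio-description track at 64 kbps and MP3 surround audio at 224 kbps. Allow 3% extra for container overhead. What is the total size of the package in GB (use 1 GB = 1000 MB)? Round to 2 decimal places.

Audio total: 64 + 224 = 288 kbps = 0.288 Mbps.
feature film: 4.788 Mbps × 8160 s × 1.03 = 40242.2 Mb
security camera export: 2.478 Mbps × 5160 s × 1.03 = 13170.1 Mb
music video: 33.088 Mbps × 480 s × 1.03 = 16358.7 Mb
time-lapse clip: 57.288 Mbps × 60 s × 1.03 = 3540.4 Mb
concert recording: 35.488 Mbps × 3180 s × 1.03 = 116237.4 Mb
Total: 189548.8 Mb = 23693.6 MB.
= 23.69 GB.

23.69 GB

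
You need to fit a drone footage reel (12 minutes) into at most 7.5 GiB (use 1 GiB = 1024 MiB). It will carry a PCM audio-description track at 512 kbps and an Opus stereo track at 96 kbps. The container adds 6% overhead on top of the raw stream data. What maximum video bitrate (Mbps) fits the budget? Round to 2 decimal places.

Budget: 7.5 GiB = 64424.5 Mb.
Stream payload after overhead: 64424.5 / 1.06 = 60777.8 Mb.
12 min = 720 s
Total bitrate budget: 60777.8 Mb / 720 s = 84.414 Mbps.
Audio total: 512 + 96 = 608 kbps = 0.608 Mbps.
Video: 84.414 − 0.608 = 83.806 Mbps.

83.81 Mbps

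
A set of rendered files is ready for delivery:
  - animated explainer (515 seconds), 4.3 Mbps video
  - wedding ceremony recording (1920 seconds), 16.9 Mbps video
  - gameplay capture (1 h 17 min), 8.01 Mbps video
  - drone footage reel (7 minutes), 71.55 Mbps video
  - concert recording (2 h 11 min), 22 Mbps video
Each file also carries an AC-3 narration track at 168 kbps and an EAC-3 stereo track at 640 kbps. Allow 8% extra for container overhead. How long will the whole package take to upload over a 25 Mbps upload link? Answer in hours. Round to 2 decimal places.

Audio total: 168 + 640 = 808 kbps = 0.808 Mbps.
animated explainer: 5.108 Mbps × 515 s × 1.08 = 2841.1 Mb
wedding ceremony recording: 17.708 Mbps × 1920 s × 1.08 = 36719.3 Mb
gameplay capture: 8.818 Mbps × 4620 s × 1.08 = 43998.3 Mb
drone footage reel: 72.358 Mbps × 420 s × 1.08 = 32821.6 Mb
concert recording: 22.808 Mbps × 7860 s × 1.08 = 193612.6 Mb
Total: 309992.8 Mb = 38749.1 MB.
At 25 Mbps: 309992.8 / 25 = 12400 s ≈ 3.44 hours.

3.44 hours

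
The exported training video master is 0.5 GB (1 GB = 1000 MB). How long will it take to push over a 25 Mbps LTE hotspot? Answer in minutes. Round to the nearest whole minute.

3 minutes

File: 0.5 GB = 4000.0 Mb.
At 25 Mbps: 4000.0 / 25 = 160.0 s ≈ 2.67 minutes.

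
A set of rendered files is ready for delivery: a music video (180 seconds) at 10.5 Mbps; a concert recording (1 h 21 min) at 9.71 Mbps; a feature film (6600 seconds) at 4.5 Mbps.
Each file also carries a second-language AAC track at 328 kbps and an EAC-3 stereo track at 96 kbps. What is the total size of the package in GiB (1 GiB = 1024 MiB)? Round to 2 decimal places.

9.75 GiB

Audio total: 328 + 96 = 424 kbps = 0.424 Mbps.
music video: 10.924 Mbps × 180 s = 1966.3 Mb
concert recording: 10.134 Mbps × 4860 s = 49251.2 Mb
feature film: 4.924 Mbps × 6600 s = 32498.4 Mb
Total: 83716.0 Mb = 10464.5 MB.
= 9.746 GiB.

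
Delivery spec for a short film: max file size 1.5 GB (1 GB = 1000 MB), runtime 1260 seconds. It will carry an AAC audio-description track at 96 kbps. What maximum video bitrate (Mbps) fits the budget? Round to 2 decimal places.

Budget: 1.5 GB = 12000.0 Mb.
Total bitrate budget: 12000.0 Mb / 1260 s = 9.524 Mbps.
Audio: 96 kbps = 0.096 Mbps.
Video: 9.524 − 0.096 = 9.428 Mbps.

9.43 Mbps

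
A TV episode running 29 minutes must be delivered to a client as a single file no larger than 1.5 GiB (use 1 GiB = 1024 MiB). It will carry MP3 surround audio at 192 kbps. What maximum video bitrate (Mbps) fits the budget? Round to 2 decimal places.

7.21 Mbps

Budget: 1.5 GiB = 12884.9 Mb.
29 min = 1740 s
Total bitrate budget: 12884.9 Mb / 1740 s = 7.405 Mbps.
Audio: 192 kbps = 0.192 Mbps.
Video: 7.405 − 0.192 = 7.213 Mbps.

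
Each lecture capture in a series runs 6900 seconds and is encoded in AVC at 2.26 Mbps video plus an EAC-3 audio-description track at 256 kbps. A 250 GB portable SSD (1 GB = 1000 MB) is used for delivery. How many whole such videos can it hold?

115

Audio: 256 kbps = 0.256 Mbps.
Total bitrate: 2.516 Mbps.
Per item: 2.516 Mbps × 6900 s = 17,360 Mb = 2,170 MB.
Capacity: 250 GB = 2,000,000 Mb; 115.20 items → 115 complete.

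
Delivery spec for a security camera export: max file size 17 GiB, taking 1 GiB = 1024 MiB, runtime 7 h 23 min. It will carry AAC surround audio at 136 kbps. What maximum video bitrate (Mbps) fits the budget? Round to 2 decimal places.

Budget: 17 GiB = 146028.9 Mb.
7 h 23 min = 443 min = 26580 s
Total bitrate budget: 146028.9 Mb / 26580 s = 5.494 Mbps.
Audio: 136 kbps = 0.136 Mbps.
Video: 5.494 − 0.136 = 5.358 Mbps.

5.36 Mbps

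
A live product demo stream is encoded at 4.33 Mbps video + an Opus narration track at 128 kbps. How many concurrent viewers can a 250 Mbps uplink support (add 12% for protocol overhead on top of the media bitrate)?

50

Audio: 128 kbps = 0.128 Mbps.
Per-viewer media rate: 4.458 Mbps.
On the wire with 12% overhead: 4.993 Mbps.
250 Mbps = 250.0 Mbps; 250.0 / 4.993 = 50.07 → 50 viewers.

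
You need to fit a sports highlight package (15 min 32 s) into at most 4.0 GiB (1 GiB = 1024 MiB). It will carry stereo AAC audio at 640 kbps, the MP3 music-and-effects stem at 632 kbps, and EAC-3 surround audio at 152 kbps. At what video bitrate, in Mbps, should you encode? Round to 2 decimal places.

35.44 Mbps

Budget: 4.0 GiB = 34359.7 Mb.
15 min 32 s = 932 s
Total bitrate budget: 34359.7 Mb / 932 s = 36.867 Mbps.
Audio total: 640 + 632 + 152 = 1424 kbps = 1.424 Mbps.
Video: 36.867 − 1.424 = 35.443 Mbps.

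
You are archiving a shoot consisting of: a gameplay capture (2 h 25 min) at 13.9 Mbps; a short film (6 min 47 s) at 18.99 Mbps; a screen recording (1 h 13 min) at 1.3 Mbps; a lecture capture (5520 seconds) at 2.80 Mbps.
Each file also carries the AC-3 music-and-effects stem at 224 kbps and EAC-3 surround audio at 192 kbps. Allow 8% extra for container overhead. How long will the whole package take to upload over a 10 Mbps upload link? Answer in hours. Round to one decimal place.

Audio total: 224 + 192 = 416 kbps = 0.416 Mbps.
gameplay capture: 14.316 Mbps × 8700 s × 1.08 = 134513.1 Mb
short film: 19.406 Mbps × 407 s × 1.08 = 8530.1 Mb
screen recording: 1.716 Mbps × 4380 s × 1.08 = 8117.4 Mb
lecture capture: 3.216 Mbps × 5520 s × 1.08 = 19172.5 Mb
Total: 170333.1 Mb = 21291.6 MB.
At 10 Mbps: 170333.1 / 10 = 17033 s ≈ 4.73 hours.

4.7 hours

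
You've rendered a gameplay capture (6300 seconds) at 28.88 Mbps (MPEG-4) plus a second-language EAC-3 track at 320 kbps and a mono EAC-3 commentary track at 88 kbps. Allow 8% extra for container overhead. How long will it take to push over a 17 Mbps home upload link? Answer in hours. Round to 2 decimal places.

3.26 hours

Audio total: 320 + 88 = 408 kbps = 0.408 Mbps.
Total bitrate: 29.288 Mbps.
File: 29.288 Mbps × 6300 s = 184514.4 Mb.
With 8% container overhead: ×1.08. → 199275.6 Mb.
At 17 Mbps: 199275.6 / 17 = 11722.1 s ≈ 3.26 hours.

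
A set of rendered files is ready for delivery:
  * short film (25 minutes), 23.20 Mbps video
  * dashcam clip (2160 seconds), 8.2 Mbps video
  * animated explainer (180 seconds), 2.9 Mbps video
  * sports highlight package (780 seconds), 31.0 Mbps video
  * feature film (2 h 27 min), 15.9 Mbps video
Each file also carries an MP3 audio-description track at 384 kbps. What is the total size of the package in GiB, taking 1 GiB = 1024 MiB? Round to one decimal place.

25.9 GiB

Audio: 384 kbps = 0.384 Mbps.
short film: 23.584 Mbps × 1500 s = 35376.0 Mb
dashcam clip: 8.584 Mbps × 2160 s = 18541.4 Mb
animated explainer: 3.284 Mbps × 180 s = 591.1 Mb
sports highlight package: 31.384 Mbps × 780 s = 24479.5 Mb
feature film: 16.284 Mbps × 8820 s = 143624.9 Mb
Total: 222613.0 Mb = 27826.6 MB.
= 25.92 GiB.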